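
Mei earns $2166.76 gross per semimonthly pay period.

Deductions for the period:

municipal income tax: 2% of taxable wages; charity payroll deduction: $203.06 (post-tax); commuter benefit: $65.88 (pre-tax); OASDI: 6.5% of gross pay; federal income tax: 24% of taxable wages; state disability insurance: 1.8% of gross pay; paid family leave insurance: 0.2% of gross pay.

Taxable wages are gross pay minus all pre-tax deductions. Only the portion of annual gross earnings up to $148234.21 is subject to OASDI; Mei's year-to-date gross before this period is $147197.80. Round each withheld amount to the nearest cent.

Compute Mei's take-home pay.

$1240.89

Commuter benefit: $65.88
Taxable wages = $2166.76 − $65.88 = $2100.88
Municipal income tax: $2100.88 × 0.02 = $42.02
Federal income tax: $2100.88 × 0.24 = $504.21
Paid family leave insurance: $2166.76 × 0.002 = $4.33
State disability insurance: $2166.76 × 0.018 = $39.00
OASDI: only $148234.21 − $147197.80 = $1036.41 of this check is subject → $1036.41 × 0.065 = $67.37
Charity payroll deduction: $203.06
Total deductions = $65.88 + $42.02 + $504.21 + $4.33 + $39.00 + $67.37 + $203.06 = $925.87
Net pay = $2166.76 − $925.87 = $1240.89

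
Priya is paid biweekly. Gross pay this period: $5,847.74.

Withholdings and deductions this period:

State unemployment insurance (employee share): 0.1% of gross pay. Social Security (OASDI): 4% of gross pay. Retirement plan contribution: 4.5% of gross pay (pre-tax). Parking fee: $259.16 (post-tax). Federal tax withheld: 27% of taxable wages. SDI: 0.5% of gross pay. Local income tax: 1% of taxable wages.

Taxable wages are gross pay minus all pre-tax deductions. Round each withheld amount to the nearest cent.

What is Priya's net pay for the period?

$3,492.74

Retirement plan contribution: $5,847.74 × 0.045 = $263.15
Taxable wages = $5,847.74 − $263.15 = $5,584.59
Local income tax: $5,584.59 × 0.01 = $55.85
Federal tax withheld: $5,584.59 × 0.27 = $1,507.84
State unemployment insurance (employee share): $5,847.74 × 0.001 = $5.85
SDI: $5,847.74 × 0.005 = $29.24
Social Security (OASDI): $5,847.74 × 0.04 = $233.91
Parking fee: $259.16
Total deductions = $263.15 + $55.85 + $1,507.84 + $5.85 + $29.24 + $233.91 + $259.16 = $2,355.00
Net pay = $5,847.74 − $2,355.00 = $3,492.74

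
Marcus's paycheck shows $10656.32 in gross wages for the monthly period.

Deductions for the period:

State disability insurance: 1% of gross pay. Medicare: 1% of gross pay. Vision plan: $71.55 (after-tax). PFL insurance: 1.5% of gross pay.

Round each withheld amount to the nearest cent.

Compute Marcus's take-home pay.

State disability insurance: $10656.32 × 0.01 = $106.56
PFL insurance: $10656.32 × 0.015 = $159.84
Medicare: $10656.32 × 0.01 = $106.56
Vision plan: $71.55
Total deductions = $106.56 + $159.84 + $106.56 + $71.55 = $444.51
Net pay = $10656.32 − $444.51 = $10211.81

$10211.81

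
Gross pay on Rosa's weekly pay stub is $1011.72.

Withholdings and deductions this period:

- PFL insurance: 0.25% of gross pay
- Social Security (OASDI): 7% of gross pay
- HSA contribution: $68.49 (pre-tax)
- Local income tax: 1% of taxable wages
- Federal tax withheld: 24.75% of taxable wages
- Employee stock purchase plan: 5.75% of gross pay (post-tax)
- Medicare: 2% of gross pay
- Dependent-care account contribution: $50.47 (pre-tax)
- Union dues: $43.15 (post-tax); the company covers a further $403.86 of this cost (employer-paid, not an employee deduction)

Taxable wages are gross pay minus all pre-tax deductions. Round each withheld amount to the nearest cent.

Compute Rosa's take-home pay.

HSA contribution: $68.49
Dependent-care account contribution: $50.47
Pre-tax total = $68.49 + $50.47 = $118.96
Taxable wages = $1011.72 − $118.96 = $892.76
Local income tax: $892.76 × 0.01 = $8.93
Federal tax withheld: $892.76 × 0.2475 = $220.96
Medicare: $1011.72 × 0.02 = $20.23
PFL insurance: $1011.72 × 0.0025 = $2.53
Social Security (OASDI): $1011.72 × 0.07 = $70.82
Union dues: $43.15
Employee stock purchase plan: $1011.72 × 0.0575 = $58.17
(Employer's $403.86 toward union dues is not withheld from the employee.)
Total deductions = $68.49 + $50.47 + $8.93 + $220.96 + $20.23 + $2.53 + $70.82 + $43.15 + $58.17 = $543.75
Net pay = $1011.72 − $543.75 = $467.97

$467.97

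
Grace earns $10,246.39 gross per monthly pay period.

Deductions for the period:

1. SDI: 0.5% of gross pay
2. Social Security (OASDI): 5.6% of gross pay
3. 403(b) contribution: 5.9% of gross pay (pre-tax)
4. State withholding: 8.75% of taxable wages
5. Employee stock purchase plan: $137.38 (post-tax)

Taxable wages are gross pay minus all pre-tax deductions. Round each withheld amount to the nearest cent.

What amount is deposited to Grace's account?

403(b) contribution: $10,246.39 × 0.059 = $604.54
Taxable wages = $10,246.39 − $604.54 = $9,641.85
State withholding: $9,641.85 × 0.0875 = $843.66
Social Security (OASDI): $10,246.39 × 0.056 = $573.80
SDI: $10,246.39 × 0.005 = $51.23
Employee stock purchase plan: $137.38
Total deductions = $604.54 + $843.66 + $573.80 + $51.23 + $137.38 = $2,210.61
Net pay = $10,246.39 − $2,210.61 = $8,035.78

$8,035.78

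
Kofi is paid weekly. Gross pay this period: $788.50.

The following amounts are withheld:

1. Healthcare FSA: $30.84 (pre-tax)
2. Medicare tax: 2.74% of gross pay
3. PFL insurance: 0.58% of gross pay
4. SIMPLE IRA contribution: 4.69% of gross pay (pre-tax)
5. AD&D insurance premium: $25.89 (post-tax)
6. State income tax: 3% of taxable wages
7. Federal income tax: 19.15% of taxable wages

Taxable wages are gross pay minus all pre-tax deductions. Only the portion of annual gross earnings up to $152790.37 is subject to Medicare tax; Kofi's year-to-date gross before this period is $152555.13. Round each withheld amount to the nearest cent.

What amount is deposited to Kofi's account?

$524.14

Healthcare FSA: $30.84
SIMPLE IRA contribution: $788.50 × 0.0469 = $36.98
Pre-tax total = $30.84 + $36.98 = $67.82
Taxable wages = $788.50 − $67.82 = $720.68
State income tax: $720.68 × 0.03 = $21.62
Federal income tax: $720.68 × 0.1915 = $138.01
PFL insurance: $788.50 × 0.0058 = $4.57
Medicare tax: only $152790.37 − $152555.13 = $235.24 of this check is subject → $235.24 × 0.0274 = $6.45
AD&D insurance premium: $25.89
Total deductions = $30.84 + $36.98 + $21.62 + $138.01 + $4.57 + $6.45 + $25.89 = $264.36
Net pay = $788.50 − $264.36 = $524.14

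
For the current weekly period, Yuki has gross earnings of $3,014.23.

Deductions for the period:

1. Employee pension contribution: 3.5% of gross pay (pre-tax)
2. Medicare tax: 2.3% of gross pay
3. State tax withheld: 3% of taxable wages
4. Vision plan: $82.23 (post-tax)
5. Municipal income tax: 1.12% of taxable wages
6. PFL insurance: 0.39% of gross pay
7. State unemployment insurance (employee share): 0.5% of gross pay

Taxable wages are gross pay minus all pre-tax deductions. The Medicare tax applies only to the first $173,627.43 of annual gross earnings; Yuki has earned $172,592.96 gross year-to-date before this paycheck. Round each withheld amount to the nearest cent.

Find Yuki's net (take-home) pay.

Employee pension contribution: $3,014.23 × 0.035 = $105.50
Taxable wages = $3,014.23 − $105.50 = $2,908.73
Municipal income tax: $2,908.73 × 0.0112 = $32.58
State tax withheld: $2,908.73 × 0.03 = $87.26
State unemployment insurance (employee share): $3,014.23 × 0.005 = $15.07
Medicare tax: only $173,627.43 − $172,592.96 = $1,034.47 of this check is subject → $1,034.47 × 0.023 = $23.79
PFL insurance: $3,014.23 × 0.0039 = $11.76
Vision plan: $82.23
Total deductions = $105.50 + $32.58 + $87.26 + $15.07 + $23.79 + $11.76 + $82.23 = $358.19
Net pay = $3,014.23 − $358.19 = $2,656.04

$2,656.04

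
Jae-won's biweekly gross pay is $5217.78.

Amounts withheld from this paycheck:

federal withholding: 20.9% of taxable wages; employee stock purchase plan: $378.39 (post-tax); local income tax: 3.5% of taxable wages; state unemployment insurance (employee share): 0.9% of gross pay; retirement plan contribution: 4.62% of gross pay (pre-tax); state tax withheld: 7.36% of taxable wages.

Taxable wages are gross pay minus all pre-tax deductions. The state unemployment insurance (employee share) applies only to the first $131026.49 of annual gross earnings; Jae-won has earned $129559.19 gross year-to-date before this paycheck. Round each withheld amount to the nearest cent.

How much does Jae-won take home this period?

Retirement plan contribution: $5217.78 × 0.0462 = $241.06
Taxable wages = $5217.78 − $241.06 = $4976.72
State tax withheld: $4976.72 × 0.0736 = $366.29
Federal withholding: $4976.72 × 0.209 = $1040.13
Local income tax: $4976.72 × 0.035 = $174.19
State unemployment insurance (employee share): only $131026.49 − $129559.19 = $1467.30 of this check is subject → $1467.30 × 0.009 = $13.21
Employee stock purchase plan: $378.39
Total deductions = $241.06 + $366.29 + $1040.13 + $174.19 + $13.21 + $378.39 = $2213.27
Net pay = $5217.78 − $2213.27 = $3004.51

$3004.51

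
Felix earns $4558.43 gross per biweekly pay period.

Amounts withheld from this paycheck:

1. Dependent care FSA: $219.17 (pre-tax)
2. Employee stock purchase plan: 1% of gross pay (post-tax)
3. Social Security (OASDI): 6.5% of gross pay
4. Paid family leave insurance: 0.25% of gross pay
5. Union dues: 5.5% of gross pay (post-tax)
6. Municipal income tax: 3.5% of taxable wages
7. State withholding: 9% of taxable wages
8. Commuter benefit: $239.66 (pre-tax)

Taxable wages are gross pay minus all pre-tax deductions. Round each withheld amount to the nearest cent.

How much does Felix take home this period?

$2983.16

Commuter benefit: $239.66
Dependent care FSA: $219.17
Pre-tax total = $239.66 + $219.17 = $458.83
Taxable wages = $4558.43 − $458.83 = $4099.60
State withholding: $4099.60 × 0.09 = $368.96
Municipal income tax: $4099.60 × 0.035 = $143.49
Paid family leave insurance: $4558.43 × 0.0025 = $11.40
Social Security (OASDI): $4558.43 × 0.065 = $296.30
Employee stock purchase plan: $4558.43 × 0.01 = $45.58
Union dues: $4558.43 × 0.055 = $250.71
Total deductions = $239.66 + $219.17 + $368.96 + $143.49 + $11.40 + $296.30 + $45.58 + $250.71 = $1575.27
Net pay = $4558.43 − $1575.27 = $2983.16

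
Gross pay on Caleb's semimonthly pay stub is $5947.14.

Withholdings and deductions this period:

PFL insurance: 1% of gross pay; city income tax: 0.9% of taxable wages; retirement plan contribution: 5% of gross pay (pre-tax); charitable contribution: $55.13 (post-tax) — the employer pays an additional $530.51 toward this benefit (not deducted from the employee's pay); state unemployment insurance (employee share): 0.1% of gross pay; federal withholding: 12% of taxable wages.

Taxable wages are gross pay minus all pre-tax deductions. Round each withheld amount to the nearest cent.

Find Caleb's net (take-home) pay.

Retirement plan contribution: $5947.14 × 0.05 = $297.36
Taxable wages = $5947.14 − $297.36 = $5649.78
City income tax: $5649.78 × 0.009 = $50.85
Federal withholding: $5649.78 × 0.12 = $677.97
State unemployment insurance (employee share): $5947.14 × 0.001 = $5.95
PFL insurance: $5947.14 × 0.01 = $59.47
Charitable contribution: $55.13
(Employer's $530.51 toward charitable contribution is not withheld from the employee.)
Total deductions = $297.36 + $50.85 + $677.97 + $5.95 + $59.47 + $55.13 = $1146.73
Net pay = $5947.14 − $1146.73 = $4800.41

$4800.41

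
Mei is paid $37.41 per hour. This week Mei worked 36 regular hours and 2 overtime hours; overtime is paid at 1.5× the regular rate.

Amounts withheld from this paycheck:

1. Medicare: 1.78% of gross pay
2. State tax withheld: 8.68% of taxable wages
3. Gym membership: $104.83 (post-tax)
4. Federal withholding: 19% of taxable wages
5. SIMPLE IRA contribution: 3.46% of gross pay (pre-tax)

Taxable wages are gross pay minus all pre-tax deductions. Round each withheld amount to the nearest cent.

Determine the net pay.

$887.83

Regular pay: 36 × $37.41 = $1,346.76
Overtime pay: 2 × $37.41 × 1.5 = $112.23
Gross pay = $1,346.76 + $112.23 = $1,458.99
SIMPLE IRA contribution: $1,458.99 × 0.0346 = $50.48
Taxable wages = $1,458.99 − $50.48 = $1,408.51
Federal withholding: $1,408.51 × 0.19 = $267.62
State tax withheld: $1,408.51 × 0.0868 = $122.26
Medicare: $1,458.99 × 0.0178 = $25.97
Gym membership: $104.83
Total deductions = $50.48 + $267.62 + $122.26 + $25.97 + $104.83 = $571.16
Net pay = $1,458.99 − $571.16 = $887.83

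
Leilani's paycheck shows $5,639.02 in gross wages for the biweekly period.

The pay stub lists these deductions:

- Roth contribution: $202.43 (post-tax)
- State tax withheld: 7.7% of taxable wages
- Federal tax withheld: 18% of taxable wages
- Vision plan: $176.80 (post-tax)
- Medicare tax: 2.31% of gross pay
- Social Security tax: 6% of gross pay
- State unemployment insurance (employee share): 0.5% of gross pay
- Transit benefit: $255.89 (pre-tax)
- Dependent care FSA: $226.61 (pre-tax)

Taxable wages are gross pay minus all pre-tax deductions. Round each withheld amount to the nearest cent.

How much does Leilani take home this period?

Transit benefit: $255.89
Dependent care FSA: $226.61
Pre-tax total = $255.89 + $226.61 = $482.50
Taxable wages = $5,639.02 − $482.50 = $5,156.52
Federal tax withheld: $5,156.52 × 0.18 = $928.17
State tax withheld: $5,156.52 × 0.077 = $397.05
Medicare tax: $5,639.02 × 0.0231 = $130.26
State unemployment insurance (employee share): $5,639.02 × 0.005 = $28.20
Social Security tax: $5,639.02 × 0.06 = $338.34
Roth contribution: $202.43
Vision plan: $176.80
Total deductions = $255.89 + $226.61 + $928.17 + $397.05 + $130.26 + $28.20 + $338.34 + $202.43 + $176.80 = $2,683.75
Net pay = $5,639.02 − $2,683.75 = $2,955.27

$2,955.27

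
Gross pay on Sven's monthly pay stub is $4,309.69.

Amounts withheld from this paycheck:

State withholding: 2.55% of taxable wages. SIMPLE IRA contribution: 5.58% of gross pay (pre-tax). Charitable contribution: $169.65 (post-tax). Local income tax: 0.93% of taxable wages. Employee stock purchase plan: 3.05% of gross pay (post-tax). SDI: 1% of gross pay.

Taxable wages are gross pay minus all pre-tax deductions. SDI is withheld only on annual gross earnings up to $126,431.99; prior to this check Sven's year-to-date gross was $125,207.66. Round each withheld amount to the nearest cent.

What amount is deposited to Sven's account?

SIMPLE IRA contribution: $4,309.69 × 0.0558 = $240.48
Taxable wages = $4,309.69 − $240.48 = $4,069.21
Local income tax: $4,069.21 × 0.0093 = $37.84
State withholding: $4,069.21 × 0.0255 = $103.76
SDI: only $126,431.99 − $125,207.66 = $1,224.33 of this check is subject → $1,224.33 × 0.01 = $12.24
Charitable contribution: $169.65
Employee stock purchase plan: $4,309.69 × 0.0305 = $131.45
Total deductions = $240.48 + $37.84 + $103.76 + $12.24 + $169.65 + $131.45 = $695.42
Net pay = $4,309.69 − $695.42 = $3,614.27

$3,614.27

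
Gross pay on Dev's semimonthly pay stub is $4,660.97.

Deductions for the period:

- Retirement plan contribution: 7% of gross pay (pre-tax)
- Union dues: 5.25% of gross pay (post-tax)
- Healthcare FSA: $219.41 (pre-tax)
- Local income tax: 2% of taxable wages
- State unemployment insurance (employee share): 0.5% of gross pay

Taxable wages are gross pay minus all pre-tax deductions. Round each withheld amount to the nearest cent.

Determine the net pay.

$3,764.98

Retirement plan contribution: $4,660.97 × 0.07 = $326.27
Healthcare FSA: $219.41
Pre-tax total = $326.27 + $219.41 = $545.68
Taxable wages = $4,660.97 − $545.68 = $4,115.29
Local income tax: $4,115.29 × 0.02 = $82.31
State unemployment insurance (employee share): $4,660.97 × 0.005 = $23.30
Union dues: $4,660.97 × 0.0525 = $244.70
Total deductions = $326.27 + $219.41 + $82.31 + $23.30 + $244.70 = $895.99
Net pay = $4,660.97 − $895.99 = $3,764.98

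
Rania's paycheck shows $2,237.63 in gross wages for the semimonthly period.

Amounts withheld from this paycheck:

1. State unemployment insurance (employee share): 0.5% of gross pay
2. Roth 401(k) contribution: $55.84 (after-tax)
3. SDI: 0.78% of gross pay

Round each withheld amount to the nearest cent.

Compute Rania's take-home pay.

$2,153.15

SDI: $2,237.63 × 0.0078 = $17.45
State unemployment insurance (employee share): $2,237.63 × 0.005 = $11.19
Roth 401(k) contribution: $55.84
Total deductions = $17.45 + $11.19 + $55.84 = $84.48
Net pay = $2,237.63 − $84.48 = $2,153.15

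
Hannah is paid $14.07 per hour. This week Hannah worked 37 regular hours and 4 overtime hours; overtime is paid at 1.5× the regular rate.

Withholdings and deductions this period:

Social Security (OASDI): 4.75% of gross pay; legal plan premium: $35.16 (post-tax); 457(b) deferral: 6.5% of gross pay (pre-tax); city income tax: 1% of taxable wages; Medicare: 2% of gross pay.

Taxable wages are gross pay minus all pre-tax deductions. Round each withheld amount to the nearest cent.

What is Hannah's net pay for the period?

Regular pay: 37 × $14.07 = $520.59
Overtime pay: 4 × $14.07 × 1.5 = $84.42
Gross pay = $520.59 + $84.42 = $605.01
457(b) deferral: $605.01 × 0.065 = $39.33
Taxable wages = $605.01 − $39.33 = $565.68
City income tax: $565.68 × 0.01 = $5.66
Medicare: $605.01 × 0.02 = $12.10
Social Security (OASDI): $605.01 × 0.0475 = $28.74
Legal plan premium: $35.16
Total deductions = $39.33 + $5.66 + $12.10 + $28.74 + $35.16 = $120.99
Net pay = $605.01 − $120.99 = $484.02

$484.02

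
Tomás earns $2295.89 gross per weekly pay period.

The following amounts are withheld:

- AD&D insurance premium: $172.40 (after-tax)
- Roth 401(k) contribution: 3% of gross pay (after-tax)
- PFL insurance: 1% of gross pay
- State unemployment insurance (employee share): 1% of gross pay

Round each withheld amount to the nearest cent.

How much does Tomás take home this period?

State unemployment insurance (employee share): $2295.89 × 0.01 = $22.96
PFL insurance: $2295.89 × 0.01 = $22.96
AD&D insurance premium: $172.40
Roth 401(k) contribution: $2295.89 × 0.03 = $68.88
Total deductions = $22.96 + $22.96 + $172.40 + $68.88 = $287.20
Net pay = $2295.89 − $287.20 = $2008.69

$2008.69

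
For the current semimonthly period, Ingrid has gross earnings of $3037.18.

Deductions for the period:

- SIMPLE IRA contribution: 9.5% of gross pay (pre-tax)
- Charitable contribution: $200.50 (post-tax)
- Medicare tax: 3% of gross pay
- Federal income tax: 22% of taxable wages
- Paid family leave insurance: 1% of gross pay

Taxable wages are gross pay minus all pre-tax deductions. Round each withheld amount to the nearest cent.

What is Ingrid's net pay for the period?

$1821.96

SIMPLE IRA contribution: $3037.18 × 0.095 = $288.53
Taxable wages = $3037.18 − $288.53 = $2748.65
Federal income tax: $2748.65 × 0.22 = $604.70
Medicare tax: $3037.18 × 0.03 = $91.12
Paid family leave insurance: $3037.18 × 0.01 = $30.37
Charitable contribution: $200.50
Total deductions = $288.53 + $604.70 + $91.12 + $30.37 + $200.50 = $1215.22
Net pay = $3037.18 − $1215.22 = $1821.96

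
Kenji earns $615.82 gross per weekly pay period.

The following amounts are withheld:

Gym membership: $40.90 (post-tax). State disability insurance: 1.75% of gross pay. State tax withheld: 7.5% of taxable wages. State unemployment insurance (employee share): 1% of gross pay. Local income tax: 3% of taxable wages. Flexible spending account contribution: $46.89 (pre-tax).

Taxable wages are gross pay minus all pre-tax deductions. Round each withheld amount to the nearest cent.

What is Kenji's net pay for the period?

Flexible spending account contribution: $46.89
Taxable wages = $615.82 − $46.89 = $568.93
Local income tax: $568.93 × 0.03 = $17.07
State tax withheld: $568.93 × 0.075 = $42.67
State unemployment insurance (employee share): $615.82 × 0.01 = $6.16
State disability insurance: $615.82 × 0.0175 = $10.78
Gym membership: $40.90
Total deductions = $46.89 + $17.07 + $42.67 + $6.16 + $10.78 + $40.90 = $164.47
Net pay = $615.82 − $164.47 = $451.35

$451.35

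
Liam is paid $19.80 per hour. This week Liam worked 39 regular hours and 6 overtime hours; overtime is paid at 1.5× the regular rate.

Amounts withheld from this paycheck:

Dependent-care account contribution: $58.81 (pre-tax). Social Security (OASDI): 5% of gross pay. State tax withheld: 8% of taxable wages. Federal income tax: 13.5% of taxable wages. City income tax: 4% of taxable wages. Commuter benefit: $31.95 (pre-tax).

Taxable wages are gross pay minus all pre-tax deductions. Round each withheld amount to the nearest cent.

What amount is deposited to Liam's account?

$592.91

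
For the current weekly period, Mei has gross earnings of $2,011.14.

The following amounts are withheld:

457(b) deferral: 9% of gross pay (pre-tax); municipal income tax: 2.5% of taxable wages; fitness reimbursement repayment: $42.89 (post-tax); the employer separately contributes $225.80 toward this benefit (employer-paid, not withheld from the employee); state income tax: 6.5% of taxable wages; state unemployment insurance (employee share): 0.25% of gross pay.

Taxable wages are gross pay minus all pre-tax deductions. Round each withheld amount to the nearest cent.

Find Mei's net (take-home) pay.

457(b) deferral: $2,011.14 × 0.09 = $181.00
Taxable wages = $2,011.14 − $181.00 = $1,830.14
State income tax: $1,830.14 × 0.065 = $118.96
Municipal income tax: $1,830.14 × 0.025 = $45.75
State unemployment insurance (employee share): $2,011.14 × 0.0025 = $5.03
Fitness reimbursement repayment: $42.89
(Employer's $225.80 toward fitness reimbursement repayment is not withheld from the employee.)
Total deductions = $181.00 + $118.96 + $45.75 + $5.03 + $42.89 = $393.63
Net pay = $2,011.14 − $393.63 = $1,617.51

$1,617.51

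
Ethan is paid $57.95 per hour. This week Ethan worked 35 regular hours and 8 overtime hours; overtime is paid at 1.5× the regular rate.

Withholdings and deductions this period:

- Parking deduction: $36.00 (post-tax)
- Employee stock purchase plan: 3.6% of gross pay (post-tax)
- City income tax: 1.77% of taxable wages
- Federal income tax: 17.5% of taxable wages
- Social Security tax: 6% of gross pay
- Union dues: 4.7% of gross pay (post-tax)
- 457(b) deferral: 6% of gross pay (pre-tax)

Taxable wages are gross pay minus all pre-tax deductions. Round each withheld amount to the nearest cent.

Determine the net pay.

Regular pay: 35 × $57.95 = $2,028.25
Overtime pay: 8 × $57.95 × 1.5 = $695.40
Gross pay = $2,028.25 + $695.40 = $2,723.65
457(b) deferral: $2,723.65 × 0.06 = $163.42
Taxable wages = $2,723.65 − $163.42 = $2,560.23
Federal income tax: $2,560.23 × 0.175 = $448.04
City income tax: $2,560.23 × 0.0177 = $45.32
Social Security tax: $2,723.65 × 0.06 = $163.42
Parking deduction: $36.00
Employee stock purchase plan: $2,723.65 × 0.036 = $98.05
Union dues: $2,723.65 × 0.047 = $128.01
Total deductions = $163.42 + $448.04 + $45.32 + $163.42 + $36.00 + $98.05 + $128.01 = $1,082.26
Net pay = $2,723.65 − $1,082.26 = $1,641.39

$1,641.39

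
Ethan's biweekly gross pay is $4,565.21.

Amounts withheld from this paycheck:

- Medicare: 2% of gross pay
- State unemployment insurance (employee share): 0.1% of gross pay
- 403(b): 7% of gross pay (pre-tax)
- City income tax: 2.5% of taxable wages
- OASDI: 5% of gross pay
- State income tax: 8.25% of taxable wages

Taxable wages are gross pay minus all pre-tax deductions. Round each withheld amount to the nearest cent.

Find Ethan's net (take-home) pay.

$3,465.11

403(b): $4,565.21 × 0.07 = $319.56
Taxable wages = $4,565.21 − $319.56 = $4,245.65
State income tax: $4,245.65 × 0.0825 = $350.27
City income tax: $4,245.65 × 0.025 = $106.14
State unemployment insurance (employee share): $4,565.21 × 0.001 = $4.57
OASDI: $4,565.21 × 0.05 = $228.26
Medicare: $4,565.21 × 0.02 = $91.30
Total deductions = $319.56 + $350.27 + $106.14 + $4.57 + $228.26 + $91.30 = $1,100.10
Net pay = $4,565.21 − $1,100.10 = $3,465.11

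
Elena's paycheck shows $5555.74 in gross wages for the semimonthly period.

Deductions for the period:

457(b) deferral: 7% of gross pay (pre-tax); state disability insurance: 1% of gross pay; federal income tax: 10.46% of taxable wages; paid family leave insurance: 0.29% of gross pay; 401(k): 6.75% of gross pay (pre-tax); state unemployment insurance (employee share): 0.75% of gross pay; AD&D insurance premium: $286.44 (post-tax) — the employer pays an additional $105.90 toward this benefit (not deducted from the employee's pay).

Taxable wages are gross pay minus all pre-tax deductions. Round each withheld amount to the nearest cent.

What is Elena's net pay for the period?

401(k): $5555.74 × 0.0675 = $375.01
457(b) deferral: $5555.74 × 0.07 = $388.90
Pre-tax total = $375.01 + $388.90 = $763.91
Taxable wages = $5555.74 − $763.91 = $4791.83
Federal income tax: $4791.83 × 0.1046 = $501.23
State disability insurance: $5555.74 × 0.01 = $55.56
Paid family leave insurance: $5555.74 × 0.0029 = $16.11
State unemployment insurance (employee share): $5555.74 × 0.0075 = $41.67
AD&D insurance premium: $286.44
(Employer's $105.90 toward AD&D insurance premium is not withheld from the employee.)
Total deductions = $375.01 + $388.90 + $501.23 + $55.56 + $16.11 + $41.67 + $286.44 = $1664.92
Net pay = $5555.74 − $1664.92 = $3890.82

$3890.82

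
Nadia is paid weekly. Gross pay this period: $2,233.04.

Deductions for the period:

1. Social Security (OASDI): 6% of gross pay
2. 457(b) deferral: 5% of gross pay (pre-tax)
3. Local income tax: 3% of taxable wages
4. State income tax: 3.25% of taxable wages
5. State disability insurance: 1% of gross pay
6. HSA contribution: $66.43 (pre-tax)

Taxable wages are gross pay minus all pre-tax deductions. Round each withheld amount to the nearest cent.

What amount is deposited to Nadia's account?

HSA contribution: $66.43
457(b) deferral: $2,233.04 × 0.05 = $111.65
Pre-tax total = $66.43 + $111.65 = $178.08
Taxable wages = $2,233.04 − $178.08 = $2,054.96
Local income tax: $2,054.96 × 0.03 = $61.65
State income tax: $2,054.96 × 0.0325 = $66.79
Social Security (OASDI): $2,233.04 × 0.06 = $133.98
State disability insurance: $2,233.04 × 0.01 = $22.33
Total deductions = $66.43 + $111.65 + $61.65 + $66.79 + $133.98 + $22.33 = $462.83
Net pay = $2,233.04 − $462.83 = $1,770.21

$1,770.21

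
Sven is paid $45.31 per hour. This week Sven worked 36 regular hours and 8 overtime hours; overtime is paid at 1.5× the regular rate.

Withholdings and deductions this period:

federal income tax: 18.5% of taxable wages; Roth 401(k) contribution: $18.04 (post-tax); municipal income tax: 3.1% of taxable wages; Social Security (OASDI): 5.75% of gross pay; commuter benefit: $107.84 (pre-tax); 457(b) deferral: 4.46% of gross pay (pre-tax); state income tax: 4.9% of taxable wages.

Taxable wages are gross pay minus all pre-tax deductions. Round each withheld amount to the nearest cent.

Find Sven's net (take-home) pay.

$1,304.88

Regular pay: 36 × $45.31 = $1,631.16
Overtime pay: 8 × $45.31 × 1.5 = $543.72
Gross pay = $1,631.16 + $543.72 = $2,174.88
Commuter benefit: $107.84
457(b) deferral: $2,174.88 × 0.0446 = $97.00
Pre-tax total = $107.84 + $97.00 = $204.84
Taxable wages = $2,174.88 − $204.84 = $1,970.04
Federal income tax: $1,970.04 × 0.185 = $364.46
State income tax: $1,970.04 × 0.049 = $96.53
Municipal income tax: $1,970.04 × 0.031 = $61.07
Social Security (OASDI): $2,174.88 × 0.0575 = $125.06
Roth 401(k) contribution: $18.04
Total deductions = $107.84 + $97.00 + $364.46 + $96.53 + $61.07 + $125.06 + $18.04 = $870.00
Net pay = $2,174.88 − $870.00 = $1,304.88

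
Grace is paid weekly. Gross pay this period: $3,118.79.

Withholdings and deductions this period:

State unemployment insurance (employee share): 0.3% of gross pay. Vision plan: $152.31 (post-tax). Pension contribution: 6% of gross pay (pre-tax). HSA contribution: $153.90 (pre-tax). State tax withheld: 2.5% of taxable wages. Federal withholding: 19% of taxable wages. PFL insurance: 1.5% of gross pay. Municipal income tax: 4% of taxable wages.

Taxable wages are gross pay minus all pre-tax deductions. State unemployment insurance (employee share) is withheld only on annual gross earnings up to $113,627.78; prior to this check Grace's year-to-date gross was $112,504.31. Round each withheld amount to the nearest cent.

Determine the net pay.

$1,866.98

HSA contribution: $153.90
Pension contribution: $3,118.79 × 0.06 = $187.13
Pre-tax total = $153.90 + $187.13 = $341.03
Taxable wages = $3,118.79 − $341.03 = $2,777.76
State tax withheld: $2,777.76 × 0.025 = $69.44
Federal withholding: $2,777.76 × 0.19 = $527.77
Municipal income tax: $2,777.76 × 0.04 = $111.11
PFL insurance: $3,118.79 × 0.015 = $46.78
State unemployment insurance (employee share): only $113,627.78 − $112,504.31 = $1,123.47 of this check is subject → $1,123.47 × 0.003 = $3.37
Vision plan: $152.31
Total deductions = $153.90 + $187.13 + $69.44 + $527.77 + $111.11 + $46.78 + $3.37 + $152.31 = $1,251.81
Net pay = $3,118.79 − $1,251.81 = $1,866.98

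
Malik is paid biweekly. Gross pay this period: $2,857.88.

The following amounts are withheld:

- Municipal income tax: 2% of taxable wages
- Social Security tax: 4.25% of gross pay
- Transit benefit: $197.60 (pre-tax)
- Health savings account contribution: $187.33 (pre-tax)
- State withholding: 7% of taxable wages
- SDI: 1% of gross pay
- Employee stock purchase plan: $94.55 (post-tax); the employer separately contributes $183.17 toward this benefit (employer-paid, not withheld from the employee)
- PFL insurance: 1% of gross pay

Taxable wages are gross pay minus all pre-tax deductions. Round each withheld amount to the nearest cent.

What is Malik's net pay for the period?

$1,977.21

Transit benefit: $197.60
Health savings account contribution: $187.33
Pre-tax total = $197.60 + $187.33 = $384.93
Taxable wages = $2,857.88 − $384.93 = $2,472.95
Municipal income tax: $2,472.95 × 0.02 = $49.46
State withholding: $2,472.95 × 0.07 = $173.11
PFL insurance: $2,857.88 × 0.01 = $28.58
Social Security tax: $2,857.88 × 0.0425 = $121.46
SDI: $2,857.88 × 0.01 = $28.58
Employee stock purchase plan: $94.55
(Employer's $183.17 toward employee stock purchase plan is not withheld from the employee.)
Total deductions = $197.60 + $187.33 + $49.46 + $173.11 + $28.58 + $121.46 + $28.58 + $94.55 = $880.67
Net pay = $2,857.88 − $880.67 = $1,977.21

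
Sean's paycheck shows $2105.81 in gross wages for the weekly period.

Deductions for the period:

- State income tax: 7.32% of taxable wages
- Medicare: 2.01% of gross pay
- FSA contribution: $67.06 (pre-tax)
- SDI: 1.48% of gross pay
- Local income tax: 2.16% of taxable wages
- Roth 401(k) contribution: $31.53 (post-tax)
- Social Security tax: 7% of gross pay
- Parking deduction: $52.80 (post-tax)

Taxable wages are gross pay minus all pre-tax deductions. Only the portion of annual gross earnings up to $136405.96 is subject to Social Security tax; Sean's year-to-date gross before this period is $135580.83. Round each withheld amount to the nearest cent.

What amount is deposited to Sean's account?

$1629.88

FSA contribution: $67.06
Taxable wages = $2105.81 − $67.06 = $2038.75
Local income tax: $2038.75 × 0.0216 = $44.04
State income tax: $2038.75 × 0.0732 = $149.24
SDI: $2105.81 × 0.0148 = $31.17
Medicare: $2105.81 × 0.0201 = $42.33
Social Security tax: only $136405.96 − $135580.83 = $825.13 of this check is subject → $825.13 × 0.07 = $57.76
Roth 401(k) contribution: $31.53
Parking deduction: $52.80
Total deductions = $67.06 + $44.04 + $149.24 + $31.17 + $42.33 + $57.76 + $31.53 + $52.80 = $475.93
Net pay = $2105.81 − $475.93 = $1629.88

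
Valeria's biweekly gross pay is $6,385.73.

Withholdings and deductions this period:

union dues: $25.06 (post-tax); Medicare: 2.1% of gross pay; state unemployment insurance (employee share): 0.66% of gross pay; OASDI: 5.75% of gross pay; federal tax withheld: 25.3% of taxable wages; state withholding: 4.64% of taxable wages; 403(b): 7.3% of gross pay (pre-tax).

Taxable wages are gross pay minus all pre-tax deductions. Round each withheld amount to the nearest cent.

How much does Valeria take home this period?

403(b): $6,385.73 × 0.073 = $466.16
Taxable wages = $6,385.73 − $466.16 = $5,919.57
State withholding: $5,919.57 × 0.0464 = $274.67
Federal tax withheld: $5,919.57 × 0.253 = $1,497.65
State unemployment insurance (employee share): $6,385.73 × 0.0066 = $42.15
OASDI: $6,385.73 × 0.0575 = $367.18
Medicare: $6,385.73 × 0.021 = $134.10
Union dues: $25.06
Total deductions = $466.16 + $274.67 + $1,497.65 + $42.15 + $367.18 + $134.10 + $25.06 = $2,806.97
Net pay = $6,385.73 − $2,806.97 = $3,578.76

$3,578.76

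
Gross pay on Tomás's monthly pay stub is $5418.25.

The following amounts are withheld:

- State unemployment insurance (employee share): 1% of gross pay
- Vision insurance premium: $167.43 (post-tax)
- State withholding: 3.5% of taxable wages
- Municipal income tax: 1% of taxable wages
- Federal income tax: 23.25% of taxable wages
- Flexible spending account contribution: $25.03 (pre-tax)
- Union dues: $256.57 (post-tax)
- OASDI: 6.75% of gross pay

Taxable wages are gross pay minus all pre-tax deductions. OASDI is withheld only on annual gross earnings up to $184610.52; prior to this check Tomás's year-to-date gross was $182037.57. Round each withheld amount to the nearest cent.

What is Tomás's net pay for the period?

Flexible spending account contribution: $25.03
Taxable wages = $5418.25 − $25.03 = $5393.22
State withholding: $5393.22 × 0.035 = $188.76
Federal income tax: $5393.22 × 0.2325 = $1253.92
Municipal income tax: $5393.22 × 0.01 = $53.93
OASDI: only $184610.52 − $182037.57 = $2572.95 of this check is subject → $2572.95 × 0.0675 = $173.67
State unemployment insurance (employee share): $5418.25 × 0.01 = $54.18
Vision insurance premium: $167.43
Union dues: $256.57
Total deductions = $25.03 + $188.76 + $1253.92 + $53.93 + $173.67 + $54.18 + $167.43 + $256.57 = $2173.49
Net pay = $5418.25 − $2173.49 = $3244.76

$3244.76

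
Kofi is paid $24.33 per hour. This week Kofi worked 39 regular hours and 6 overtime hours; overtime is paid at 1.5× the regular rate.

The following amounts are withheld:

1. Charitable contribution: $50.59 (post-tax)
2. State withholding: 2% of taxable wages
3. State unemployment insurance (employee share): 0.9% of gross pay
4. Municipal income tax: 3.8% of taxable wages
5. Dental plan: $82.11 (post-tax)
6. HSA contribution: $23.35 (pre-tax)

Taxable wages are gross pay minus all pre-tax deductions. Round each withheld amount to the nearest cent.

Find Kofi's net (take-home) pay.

Regular pay: 39 × $24.33 = $948.87
Overtime pay: 6 × $24.33 × 1.5 = $218.97
Gross pay = $948.87 + $218.97 = $1167.84
HSA contribution: $23.35
Taxable wages = $1167.84 − $23.35 = $1144.49
Municipal income tax: $1144.49 × 0.038 = $43.49
State withholding: $1144.49 × 0.02 = $22.89
State unemployment insurance (employee share): $1167.84 × 0.009 = $10.51
Dental plan: $82.11
Charitable contribution: $50.59
Total deductions = $23.35 + $43.49 + $22.89 + $10.51 + $82.11 + $50.59 = $232.94
Net pay = $1167.84 − $232.94 = $934.90

$934.90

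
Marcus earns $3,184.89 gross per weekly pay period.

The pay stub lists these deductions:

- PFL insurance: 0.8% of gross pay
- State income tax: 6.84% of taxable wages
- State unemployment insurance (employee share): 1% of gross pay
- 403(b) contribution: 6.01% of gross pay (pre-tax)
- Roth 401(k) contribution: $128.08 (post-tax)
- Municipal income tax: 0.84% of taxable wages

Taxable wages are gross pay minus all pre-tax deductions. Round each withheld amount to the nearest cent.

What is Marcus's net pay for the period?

403(b) contribution: $3,184.89 × 0.0601 = $191.41
Taxable wages = $3,184.89 − $191.41 = $2,993.48
State income tax: $2,993.48 × 0.0684 = $204.75
Municipal income tax: $2,993.48 × 0.0084 = $25.15
PFL insurance: $3,184.89 × 0.008 = $25.48
State unemployment insurance (employee share): $3,184.89 × 0.01 = $31.85
Roth 401(k) contribution: $128.08
Total deductions = $191.41 + $204.75 + $25.15 + $25.48 + $31.85 + $128.08 = $606.72
Net pay = $3,184.89 − $606.72 = $2,578.17

$2,578.17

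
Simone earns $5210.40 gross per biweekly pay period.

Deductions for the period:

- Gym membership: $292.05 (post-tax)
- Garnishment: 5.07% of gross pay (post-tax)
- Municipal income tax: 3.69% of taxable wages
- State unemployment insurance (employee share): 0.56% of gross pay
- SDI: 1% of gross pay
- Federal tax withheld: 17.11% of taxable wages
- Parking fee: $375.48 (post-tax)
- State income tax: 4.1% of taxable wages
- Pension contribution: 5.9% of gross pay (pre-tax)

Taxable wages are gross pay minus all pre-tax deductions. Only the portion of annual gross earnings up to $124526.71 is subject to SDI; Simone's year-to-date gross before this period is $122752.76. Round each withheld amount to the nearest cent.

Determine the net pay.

$2703.53

Pension contribution: $5210.40 × 0.059 = $307.41
Taxable wages = $5210.40 − $307.41 = $4902.99
State income tax: $4902.99 × 0.041 = $201.02
Federal tax withheld: $4902.99 × 0.1711 = $838.90
Municipal income tax: $4902.99 × 0.0369 = $180.92
State unemployment insurance (employee share): $5210.40 × 0.0056 = $29.18
SDI: only $124526.71 − $122752.76 = $1773.95 of this check is subject → $1773.95 × 0.01 = $17.74
Gym membership: $292.05
Garnishment: $5210.40 × 0.0507 = $264.17
Parking fee: $375.48
Total deductions = $307.41 + $201.02 + $838.90 + $180.92 + $29.18 + $17.74 + $292.05 + $264.17 + $375.48 = $2506.87
Net pay = $5210.40 − $2506.87 = $2703.53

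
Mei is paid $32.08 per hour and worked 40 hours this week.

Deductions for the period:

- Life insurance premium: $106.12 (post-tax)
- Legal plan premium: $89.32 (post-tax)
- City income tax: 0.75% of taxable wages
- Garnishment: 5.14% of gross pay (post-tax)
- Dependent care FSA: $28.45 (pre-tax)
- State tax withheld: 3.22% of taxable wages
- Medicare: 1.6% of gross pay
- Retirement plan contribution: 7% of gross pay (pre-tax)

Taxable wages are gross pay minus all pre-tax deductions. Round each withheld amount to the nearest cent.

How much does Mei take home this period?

$836.75

Gross pay: 40 × $32.08 = $1,283.20
Dependent care FSA: $28.45
Retirement plan contribution: $1,283.20 × 0.07 = $89.82
Pre-tax total = $28.45 + $89.82 = $118.27
Taxable wages = $1,283.20 − $118.27 = $1,164.93
City income tax: $1,164.93 × 0.0075 = $8.74
State tax withheld: $1,164.93 × 0.0322 = $37.51
Medicare: $1,283.20 × 0.016 = $20.53
Life insurance premium: $106.12
Legal plan premium: $89.32
Garnishment: $1,283.20 × 0.0514 = $65.96
Total deductions = $28.45 + $89.82 + $8.74 + $37.51 + $20.53 + $106.12 + $89.32 + $65.96 = $446.45
Net pay = $1,283.20 − $446.45 = $836.75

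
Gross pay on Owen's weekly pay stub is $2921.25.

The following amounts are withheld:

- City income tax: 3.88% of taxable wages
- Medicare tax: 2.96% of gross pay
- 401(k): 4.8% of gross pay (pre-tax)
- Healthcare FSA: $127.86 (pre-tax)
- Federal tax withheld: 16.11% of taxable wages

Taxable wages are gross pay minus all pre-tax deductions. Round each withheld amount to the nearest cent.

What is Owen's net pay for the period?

$2036.33

401(k): $2921.25 × 0.048 = $140.22
Healthcare FSA: $127.86
Pre-tax total = $140.22 + $127.86 = $268.08
Taxable wages = $2921.25 − $268.08 = $2653.17
City income tax: $2653.17 × 0.0388 = $102.94
Federal tax withheld: $2653.17 × 0.1611 = $427.43
Medicare tax: $2921.25 × 0.0296 = $86.47
Total deductions = $140.22 + $127.86 + $102.94 + $427.43 + $86.47 = $884.92
Net pay = $2921.25 − $884.92 = $2036.33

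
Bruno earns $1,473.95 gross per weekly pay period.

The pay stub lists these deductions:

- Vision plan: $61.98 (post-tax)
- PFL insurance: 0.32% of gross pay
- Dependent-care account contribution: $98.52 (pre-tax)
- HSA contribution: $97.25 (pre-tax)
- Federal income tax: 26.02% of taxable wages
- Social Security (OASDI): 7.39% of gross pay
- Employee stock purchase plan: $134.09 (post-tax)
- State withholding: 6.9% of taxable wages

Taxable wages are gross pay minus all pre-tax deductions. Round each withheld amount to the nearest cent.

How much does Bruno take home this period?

$547.70

Dependent-care account contribution: $98.52
HSA contribution: $97.25
Pre-tax total = $98.52 + $97.25 = $195.77
Taxable wages = $1,473.95 − $195.77 = $1,278.18
Federal income tax: $1,278.18 × 0.2602 = $332.58
State withholding: $1,278.18 × 0.069 = $88.19
Social Security (OASDI): $1,473.95 × 0.0739 = $108.92
PFL insurance: $1,473.95 × 0.0032 = $4.72
Vision plan: $61.98
Employee stock purchase plan: $134.09
Total deductions = $98.52 + $97.25 + $332.58 + $88.19 + $108.92 + $4.72 + $61.98 + $134.09 = $926.25
Net pay = $1,473.95 − $926.25 = $547.70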